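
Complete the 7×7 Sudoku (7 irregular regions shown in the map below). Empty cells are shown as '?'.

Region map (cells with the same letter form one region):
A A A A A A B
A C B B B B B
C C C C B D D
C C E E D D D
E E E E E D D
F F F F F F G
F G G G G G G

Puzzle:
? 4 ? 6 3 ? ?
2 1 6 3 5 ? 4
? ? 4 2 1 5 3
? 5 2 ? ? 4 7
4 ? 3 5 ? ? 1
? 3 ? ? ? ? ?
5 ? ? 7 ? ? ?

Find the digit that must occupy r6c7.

r1c7 = 2 (sole candidate).
r2c6 = 7 (sole candidate).
r4c4 = 1 (sole candidate).
r4c5 = 6 (sole candidate).
r5c5 = 7 (sole candidate).
r5c6 = 2 (sole candidate).
r6c4 = 4 (sole candidate).
r6c5 = 2 (sole candidate).
r7c3 = 1 (sole candidate).
r7c5 = 4 (sole candidate).
r7c7 = 6 (sole candidate).
r1c6 = 1 (sole candidate).
r4c1 = 3 (sole candidate).
r5c2 = 6 (sole candidate).
r6c3 = 7 (sole candidate).
r6c6 = 6 (sole candidate).
r6c7 = 5: row 6 has {2,3,4,6,7}; col 7 has {1,2,3,4,6,7}; region has {1,4,6,7} → only 5 remains.

5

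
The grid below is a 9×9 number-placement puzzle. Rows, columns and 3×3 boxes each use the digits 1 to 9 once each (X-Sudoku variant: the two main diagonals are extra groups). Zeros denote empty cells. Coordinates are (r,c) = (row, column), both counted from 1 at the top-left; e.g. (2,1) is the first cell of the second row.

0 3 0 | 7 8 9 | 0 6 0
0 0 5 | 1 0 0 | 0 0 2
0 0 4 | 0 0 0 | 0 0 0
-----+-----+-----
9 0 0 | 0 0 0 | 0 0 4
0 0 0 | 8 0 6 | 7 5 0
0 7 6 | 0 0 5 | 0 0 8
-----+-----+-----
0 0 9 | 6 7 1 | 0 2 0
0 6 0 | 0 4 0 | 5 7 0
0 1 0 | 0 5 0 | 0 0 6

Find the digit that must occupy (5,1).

(7,9) = 3: row 7 has {1,2,6,7,9}; col 9 has {2,4,6,8}; box has {2,5,6,7} → only 3 remains.
(7,7) = 8: row 7 has {1,2,3,6,7,9}; col 7 has {5,7}; box has {2,3,5,6,7}; main diagonal has {4,5,6,7} → only 8 remains.
(2,2) = 9: row 2 has {1,2,5}; col 2 has {1,3,6,7}; box has {3,4,5}; main diagonal has {4,5,6,7,8} → only 9 remains.
(1,7) = 4: in row 1, 4 can only go here (every other open cell in that row sees a 4).
(1,9) = 5: in row 1, 5 can only go here (every other open cell in that row sees a 5).
(2,7) = 3: row 2 has {1,2,5,9}; col 7 has {4,5,7,8}; box has {2,4,5,6} → only 3 remains.
(2,8) = 8: row 2 has {1,2,3,5,9}; col 8 has {2,5,6,7}; box has {2,3,4,5,6}; anti-diagonal has {5,6,9} → only 8 remains.
(3,7) = 1: row 3 has {4}; col 7 has {3,4,5,7,8}; box has {2,3,4,5,6,8}; anti-diagonal has {5,6,8,9} → only 1 remains.
(3,8) = 9: row 3 has {1,4}; col 8 has {2,5,6,7,8}; box has {1,2,3,4,5,6,8} → only 9 remains.
(3,9) = 7: row 3 has {1,4,9}; col 9 has {2,3,4,5,6,8}; box has {1,2,3,4,5,6,8,9} → only 7 remains.
(9,7) = 9: row 9 has {1,5,6}; col 7 has {1,3,4,5,7,8}; box has {2,3,5,6,7,8} → only 9 remains.
(9,8) = 4: row 9 has {1,5,6,9}; col 8 has {2,5,6,7,8,9}; box has {2,3,5,6,7,8,9} → only 4 remains.
(2,5) = 6: row 2 has {1,2,3,5,8,9}; col 5 has {4,5,7,8}; box has {1,7,8,9} → only 6 remains.
(2,6) = 4: row 2 has {1,2,3,5,6,8,9}; col 6 has {1,5,6,9}; box has {1,6,7,8,9} → only 4 remains.
(6,7) = 2: row 6 has {5,6,7,8}; col 7 has {1,3,4,5,7,8,9}; box has {4,5,7,8} → only 2 remains.
(8,9) = 1: row 8 has {4,5,6,7}; col 9 has {2,3,4,5,6,7,8}; box has {2,3,4,5,6,7,8,9} → only 1 remains.
(2,1) = 7: row 2 has {1,2,3,4,5,6,8,9}; col 1 has {9}; box has {3,4,5,9} → only 7 remains.
(4,7) = 6: row 4 has {4,9}; col 7 has {1,2,3,4,5,7,8,9}; box has {2,4,5,7,8} → only 6 remains.
(5,9) = 9: row 5 has {5,6,7,8}; col 9 has {1,2,3,4,5,6,7,8}; box has {2,4,5,6,7,8} → only 9 remains.
(3,4) = 5: in row 3, 5 can only go here (every other open cell in that row sees a 5).
(3,1) = 6: in row 3, 6 can only go here (every other open cell in that row sees a 6).
(3,2) = 8: in row 3, 8 can only go here (every other open cell in that row sees an 8).
(4,2) = 5: in row 4, 5 can only go here (every other open cell in that row sees a 5).
(4,6) = 7: in row 4, 7 can only go here (every other open cell in that row sees a 7).
(4,3) = 8: in row 4, 8 can only go here (every other open cell in that row sees an 8).
(7,2) = 4: row 7 has {1,2,3,6,7,8,9}; col 2 has {1,3,5,6,7,8,9}; box has {1,6,9} → only 4 remains.
(5,2) = 2: row 5 has {5,6,7,8,9}; col 2 has {1,3,4,5,6,7,8,9}; box has {5,6,7,8,9} → only 2 remains.
(5,5) = 3: row 5 has {2,5,6,7,8,9}; col 5 has {4,5,6,7,8}; box has {5,6,7,8}; main diagonal has {4,5,6,7,8,9}; anti-diagonal has {1,5,6,7,8,9} → only 3 remains.
(6,4) = 4: row 6 has {2,5,6,7,8}; col 4 has {1,5,6,7,8}; box has {3,5,6,7,8}; anti-diagonal has {1,3,5,6,7,8,9} → only 4 remains.
(7,1) = 5: row 7 has {1,2,3,4,6,7,8,9}; col 1 has {6,7,9}; box has {1,4,6,9} → only 5 remains.
(9,1) = 2: row 9 has {1,4,5,6,9}; col 1 has {5,6,7,9}; box has {1,4,5,6,9}; anti-diagonal has {1,3,4,5,6,7,8,9} → only 2 remains.
(9,4) = 3: row 9 has {1,2,4,5,6,9}; col 4 has {1,4,5,6,7,8}; box has {1,4,5,6,7} → only 3 remains.
(9,6) = 8: row 9 has {1,2,3,4,5,6,9}; col 6 has {1,4,5,6,7,9}; box has {1,3,4,5,6,7} → only 8 remains.
(1,1) = 1: row 1 has {3,4,5,6,7,8,9}; col 1 has {2,5,6,7,9}; box has {3,4,5,6,7,8,9}; main diagonal has {3,4,5,6,7,8,9} → only 1 remains.
(1,3) = 2: row 1 has {1,3,4,5,6,7,8,9}; col 3 has {4,5,6,8,9}; box has {1,3,4,5,6,7,8,9} → only 2 remains.
(3,5) = 2: row 3 has {1,4,5,6,7,8,9}; col 5 has {3,4,5,6,7,8}; box has {1,4,5,6,7,8,9} → only 2 remains.
(3,6) = 3: row 3 has {1,2,4,5,6,7,8,9}; col 6 has {1,4,5,6,7,8,9}; box has {1,2,4,5,6,7,8,9} → only 3 remains.
(4,4) = 2: row 4 has {4,5,6,7,8,9}; col 4 has {1,3,4,5,6,7,8}; box has {3,4,5,6,7,8}; main diagonal has {1,3,4,5,6,7,8,9} → only 2 remains.
(4,5) = 1: row 4 has {2,4,5,6,7,8,9}; col 5 has {2,3,4,5,6,7,8}; box has {2,3,4,5,6,7,8} → only 1 remains.
(4,8) = 3: row 4 has {1,2,4,5,6,7,8,9}; col 8 has {2,4,5,6,7,8,9}; box has {2,4,5,6,7,8,9} → only 3 remains.
(5,1) = 4: row 5 has {2,3,5,6,7,8,9}; col 1 has {1,2,5,6,7,9}; box has {2,5,6,7,8,9} → only 4 remains.

4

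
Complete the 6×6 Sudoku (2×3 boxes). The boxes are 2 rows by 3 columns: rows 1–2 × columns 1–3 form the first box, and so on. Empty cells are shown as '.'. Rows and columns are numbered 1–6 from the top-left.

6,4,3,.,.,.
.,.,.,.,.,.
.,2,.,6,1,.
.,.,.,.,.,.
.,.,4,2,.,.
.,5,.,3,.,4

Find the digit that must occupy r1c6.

r2c2 = 1: row 2 has {}; col 2 has {2,4,5}; box has {3,4,6} → only 1 remains.
r3c3 = 5: row 3 has {1,2,6}; col 3 has {3,4}; box has {2} → only 5 remains.
r3c6 = 3: row 3 has {1,2,5,6}; col 6 has {4}; box has {1,6} → only 3 remains.
r6c5 = 6: row 6 has {3,4,5}; col 5 has {1}; box has {2,3,4} → only 6 remains.
r2c3 = 2: row 2 has {1}; col 3 has {3,4,5}; box has {1,3,4,6} → only 2 remains.
r3c1 = 4: row 3 has {1,2,3,5,6}; col 1 has {6}; box has {2,5} → only 4 remains.
r5c5 = 5: row 5 has {2,4}; col 5 has {1,6}; box has {2,3,4,6} → only 5 remains.
r5c6 = 1: row 5 has {2,4,5}; col 6 has {3,4}; box has {2,3,4,5,6} → only 1 remains.
r6c3 = 1: row 6 has {3,4,5,6}; col 3 has {2,3,4,5}; box has {4,5} → only 1 remains.
r1c5 = 2: row 1 has {3,4,6}; col 5 has {1,5,6}; box has {} → only 2 remains.
r1c6 = 5: row 1 has {2,3,4,6}; col 6 has {1,3,4}; box has {2} → only 5 remains.

5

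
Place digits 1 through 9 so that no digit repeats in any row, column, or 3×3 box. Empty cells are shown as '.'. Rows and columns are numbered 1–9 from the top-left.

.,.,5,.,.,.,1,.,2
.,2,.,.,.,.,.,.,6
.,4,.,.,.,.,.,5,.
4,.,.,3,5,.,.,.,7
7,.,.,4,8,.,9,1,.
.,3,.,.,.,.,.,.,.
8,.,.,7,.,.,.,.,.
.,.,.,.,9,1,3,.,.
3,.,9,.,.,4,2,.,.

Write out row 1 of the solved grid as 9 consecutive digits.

row 9, column 5 = 6: row 9 has {2,3,4,9}; col 5 has {5,8,9}; box has {1,4,7,9} → only 6 remains.
row 5, column 9 = 3: in row 5, 3 can only go here (every other open cell in that row sees a 3).
row 5, column 2 = 5: in row 5, 5 can only go here (every other open cell in that row sees a 5).
row 8, column 1 = 5: in column 1, 5 can only go here (every other open cell in that column sees a 5).
row 6, column 1 = 2: in column 1, 2 can only go here (every other open cell in that column sees a 2).
row 5, column 3 = 6: row 5 has {1,3,4,5,7,8,9}; col 3 has {5,9}; box has {2,3,4,5,7} → only 6 remains.
row 5, column 6 = 2: row 5 has {1,3,4,5,6,7,8,9}; col 6 has {1,4}; box has {3,4,5,8} → only 2 remains.
row 4, column 8 = 2: in row 4, 2 can only go here (every other open cell in that row sees a 2).
row 4, column 2 = 9: in box 4, 9 can only go here (every other open cell in that box sees a 9).
row 4, column 6 = 6: row 4 has {2,3,4,5,7,9}; col 6 has {1,2,4}; box has {2,3,4,5,8} → only 6 remains.
row 4, column 7 = 8: row 4 has {2,3,4,5,6,7,9}; col 7 has {1,2,3,9}; box has {1,2,3,7,9} → only 8 remains.
row 3, column 7 = 7: row 3 has {4,5}; col 7 has {1,2,3,8,9}; box has {1,2,5,6} → only 7 remains.
row 4, column 3 = 1: row 4 has {2,3,4,5,6,7,8,9}; col 3 has {5,6,9}; box has {2,3,4,5,6,7,9} → only 1 remains.
row 6, column 3 = 8: row 6 has {2,3}; col 3 has {1,5,6,9}; box has {1,2,3,4,5,6,7,9} → only 8 remains.
row 2, column 7 = 4: row 2 has {2,6}; col 7 has {1,2,3,7,8,9}; box has {1,2,5,6,7} → only 4 remains.
row 3, column 3 = 3: row 3 has {4,5,7}; col 3 has {1,5,6,8,9}; box has {2,4,5} → only 3 remains.
row 2, column 3 = 7: row 2 has {2,4,6}; col 3 has {1,3,5,6,8,9}; box has {2,3,4,5} → only 7 remains.
row 1, column 5 = 4: in row 1, 4 can only go here (every other open cell in that row sees a 4).
row 1, column 6 = 7: in row 1, 7 can only go here (every other open cell in that row sees a 7).
row 6, column 6 = 9: row 6 has {2,3,8}; col 6 has {1,2,4,6,7}; box has {2,3,4,5,6,8} → only 9 remains.
row 3, column 6 = 8: row 3 has {3,4,5,7}; col 6 has {1,2,4,6,7,9}; box has {4,7} → only 8 remains.
row 3, column 9 = 9: row 3 has {3,4,5,7,8}; col 9 has {2,3,6,7}; box has {1,2,4,5,6,7} → only 9 remains.
row 6, column 4 = 1: row 6 has {2,3,8,9}; col 4 has {3,4,7}; box has {2,3,4,5,6,8,9} → only 1 remains.
row 6, column 5 = 7: row 6 has {1,2,3,8,9}; col 5 has {4,5,6,8,9}; box has {1,2,3,4,5,6,8,9} → only 7 remains.
row 1, column 8 = 3: in row 1, 3 can only go here (every other open cell in that row sees a 3).
row 2, column 8 = 8: row 2 has {2,4,6,7}; col 8 has {1,2,3,5}; box has {1,2,3,4,5,6,7,9} → only 8 remains.
row 9, column 8 = 7: row 9 has {2,3,4,6,9}; col 8 has {1,2,3,5,8}; box has {2,3} → only 7 remains.
row 9, column 2 = 1: row 9 has {2,3,4,6,7,9}; col 2 has {2,3,4,5,9}; box has {3,5,8,9} → only 1 remains.
row 7, column 2 = 6: row 7 has {7,8}; col 2 has {1,2,3,4,5,9}; box has {1,3,5,8,9} → only 6 remains.
row 7, column 7 = 5: row 7 has {6,7,8}; col 7 has {1,2,3,4,7,8,9}; box has {2,3,7} → only 5 remains.
row 8, column 2 = 7: row 8 has {1,3,5,9}; col 2 has {1,2,3,4,5,6,9}; box has {1,3,5,6,8,9} → only 7 remains.
row 9, column 9 = 8: row 9 has {1,2,3,4,6,7,9}; col 9 has {2,3,6,7,9}; box has {2,3,5,7} → only 8 remains.
row 1, column 2 = 8: row 1 has {1,2,3,4,5,7}; col 2 has {1,2,3,4,5,6,7,9}; box has {2,3,4,5,7} → only 8 remains.
row 6, column 7 = 6: row 6 has {1,2,3,7,8,9}; col 7 has {1,2,3,4,5,7,8,9}; box has {1,2,3,7,8,9} → only 6 remains.
row 6, column 8 = 4: row 6 has {1,2,3,6,7,8,9}; col 8 has {1,2,3,5,7,8}; box has {1,2,3,6,7,8,9} → only 4 remains.
row 6, column 9 = 5: row 6 has {1,2,3,4,6,7,8,9}; col 9 has {2,3,6,7,8,9}; box has {1,2,3,4,6,7,8,9} → only 5 remains.
row 7, column 6 = 3: row 7 has {5,6,7,8}; col 6 has {1,2,4,6,7,8,9}; box has {1,4,6,7,9} → only 3 remains.
row 7, column 8 = 9: row 7 has {3,5,6,7,8}; col 8 has {1,2,3,4,5,7,8}; box has {2,3,5,7,8} → only 9 remains.
row 8, column 8 = 6: row 8 has {1,3,5,7,9}; col 8 has {1,2,3,4,5,7,8,9}; box has {2,3,5,7,8,9} → only 6 remains.
row 8, column 9 = 4: row 8 has {1,3,5,6,7,9}; col 9 has {2,3,5,6,7,8,9}; box has {2,3,5,6,7,8,9} → only 4 remains.
row 9, column 4 = 5: row 9 has {1,2,3,4,6,7,8,9}; col 4 has {1,3,4,7}; box has {1,3,4,6,7,9} → only 5 remains.
row 2, column 4 = 9: row 2 has {2,4,6,7,8}; col 4 has {1,3,4,5,7}; box has {4,7,8} → only 9 remains.
row 2, column 6 = 5: row 2 has {2,4,6,7,8,9}; col 6 has {1,2,3,4,6,7,8,9}; box has {4,7,8,9} → only 5 remains.
row 7, column 5 = 2: row 7 has {3,5,6,7,8,9}; col 5 has {4,5,6,7,8,9}; box has {1,3,4,5,6,7,9} → only 2 remains.
row 7, column 9 = 1: row 7 has {2,3,5,6,7,8,9}; col 9 has {2,3,4,5,6,7,8,9}; box has {2,3,4,5,6,7,8,9} → only 1 remains.
row 8, column 3 = 2: row 8 has {1,3,4,5,6,7,9}; col 3 has {1,3,5,6,7,8,9}; box has {1,3,5,6,7,8,9} → only 2 remains.
row 8, column 4 = 8: row 8 has {1,2,3,4,5,6,7,9}; col 4 has {1,3,4,5,7,9}; box has {1,2,3,4,5,6,7,9} → only 8 remains.
row 1, column 4 = 6: row 1 has {1,2,3,4,5,7,8}; col 4 has {1,3,4,5,7,8,9}; box has {4,5,7,8,9} → only 6 remains.
row 2, column 1 = 1: row 2 has {2,4,5,6,7,8,9}; col 1 has {2,3,4,5,7,8}; box has {2,3,4,5,7,8} → only 1 remains.
row 2, column 5 = 3: row 2 has {1,2,4,5,6,7,8,9}; col 5 has {2,4,5,6,7,8,9}; box has {4,5,6,7,8,9} → only 3 remains.
row 3, column 1 = 6: row 3 has {3,4,5,7,8,9}; col 1 has {1,2,3,4,5,7,8}; box has {1,2,3,4,5,7,8} → only 6 remains.
row 3, column 4 = 2: row 3 has {3,4,5,6,7,8,9}; col 4 has {1,3,4,5,6,7,8,9}; box has {3,4,5,6,7,8,9} → only 2 remains.
row 3, column 5 = 1: row 3 has {2,3,4,5,6,7,8,9}; col 5 has {2,3,4,5,6,7,8,9}; box has {2,3,4,5,6,7,8,9} → only 1 remains.
row 7, column 3 = 4: row 7 has {1,2,3,5,6,7,8,9}; col 3 has {1,2,3,5,6,7,8,9}; box has {1,2,3,5,6,7,8,9} → only 4 remains.
row 1, column 1 = 9: row 1 has {1,2,3,4,5,6,7,8}; col 1 has {1,2,3,4,5,6,7,8}; box has {1,2,3,4,5,6,7,8} → only 9 remains.

985647132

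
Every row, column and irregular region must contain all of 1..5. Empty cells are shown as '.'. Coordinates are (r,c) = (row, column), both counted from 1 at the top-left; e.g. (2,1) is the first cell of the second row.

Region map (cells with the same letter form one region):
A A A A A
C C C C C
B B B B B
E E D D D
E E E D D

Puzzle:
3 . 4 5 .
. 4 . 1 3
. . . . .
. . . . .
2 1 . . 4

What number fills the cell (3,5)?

(1,2) = 2: row 1 has {3,4,5}; col 2 has {1,4}; region has {3,4,5} → only 2 remains.
(1,5) = 1: row 1 has {2,3,4,5}; col 5 has {3,4}; region has {2,3,4,5} → only 1 remains.
(2,1) = 5: row 2 has {1,3,4}; col 1 has {2,3}; region has {1,3,4} → only 5 remains.
(2,3) = 2: row 2 has {1,3,4,5}; col 3 has {4}; region has {1,3,4,5} → only 2 remains.
(4,1) = 4: row 4 has {}; col 1 has {2,3,5}; region has {1,2} → only 4 remains.
(5,4) = 3: row 5 has {1,2,4}; col 4 has {1,5}; region has {4} → only 3 remains.
(3,1) = 1: row 3 has {}; col 1 has {2,3,4,5}; region has {} → only 1 remains.
(4,4) = 2: row 4 has {4}; col 4 has {1,3,5}; region has {3,4} → only 2 remains.
(4,5) = 5: row 4 has {2,4}; col 5 has {1,3,4}; region has {2,3,4} → only 5 remains.
(5,3) = 5: row 5 has {1,2,3,4}; col 3 has {2,4}; region has {1,2,4} → only 5 remains.
(3,3) = 3: row 3 has {1}; col 3 has {2,4,5}; region has {1} → only 3 remains.
(3,4) = 4: row 3 has {1,3}; col 4 has {1,2,3,5}; region has {1,3} → only 4 remains.
(3,5) = 2: row 3 has {1,3,4}; col 5 has {1,3,4,5}; region has {1,3,4} → only 2 remains.

2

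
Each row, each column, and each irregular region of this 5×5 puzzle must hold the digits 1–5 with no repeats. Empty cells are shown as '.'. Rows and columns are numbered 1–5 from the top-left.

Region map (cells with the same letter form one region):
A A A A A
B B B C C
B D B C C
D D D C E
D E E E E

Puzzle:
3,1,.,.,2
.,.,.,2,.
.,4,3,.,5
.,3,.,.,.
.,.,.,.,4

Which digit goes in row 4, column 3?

row 2, column 2 = 5: row 2 has {2}; col 2 has {1,3,4}; region has {3} → only 5 remains.
row 3, column 4 = 1: row 3 has {3,4,5}; col 4 has {2}; region has {2,5} → only 1 remains.
row 4, column 4 = 4: row 4 has {3}; col 4 has {1,2}; region has {1,2,5} → only 4 remains.
row 4, column 5 = 1: row 4 has {3,4}; col 5 has {2,4,5}; region has {4} → only 1 remains.
row 5, column 2 = 2: row 5 has {4}; col 2 has {1,3,4,5}; region has {1,4} → only 2 remains.
row 5, column 3 = 5: row 5 has {2,4}; col 3 has {3}; region has {1,2,4} → only 5 remains.
row 5, column 4 = 3: row 5 has {2,4,5}; col 4 has {1,2,4}; region has {1,2,4,5} → only 3 remains.
row 1, column 3 = 4: row 1 has {1,2,3}; col 3 has {3,5}; region has {1,2,3} → only 4 remains.
row 1, column 4 = 5: row 1 has {1,2,3,4}; col 4 has {1,2,3,4}; region has {1,2,3,4} → only 5 remains.
row 2, column 3 = 1: row 2 has {2,5}; col 3 has {3,4,5}; region has {3,5} → only 1 remains.
row 2, column 5 = 3: row 2 has {1,2,5}; col 5 has {1,2,4,5}; region has {1,2,4,5} → only 3 remains.
row 3, column 1 = 2: row 3 has {1,3,4,5}; col 1 has {3}; region has {1,3,5} → only 2 remains.
row 4, column 1 = 5: row 4 has {1,3,4}; col 1 has {2,3}; region has {3,4} → only 5 remains.
row 4, column 3 = 2: row 4 has {1,3,4,5}; col 3 has {1,3,4,5}; region has {3,4,5} → only 2 remains.

2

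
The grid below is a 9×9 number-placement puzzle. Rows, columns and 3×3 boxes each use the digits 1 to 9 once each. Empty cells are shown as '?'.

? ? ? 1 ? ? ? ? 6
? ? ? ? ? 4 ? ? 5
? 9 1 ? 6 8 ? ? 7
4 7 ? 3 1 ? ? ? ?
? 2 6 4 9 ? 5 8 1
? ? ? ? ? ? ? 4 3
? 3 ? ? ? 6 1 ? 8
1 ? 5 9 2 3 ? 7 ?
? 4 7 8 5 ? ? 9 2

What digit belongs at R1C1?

7

R4C9 = 9: row 4 has {1,3,4,7}; col 9 has {1,2,3,5,6,7,8}; box has {1,3,4,5,8} → only 9 remains.
R5C1 = 3: row 5 has {1,2,4,5,6,8,9}; col 1 has {1,4}; box has {2,4,6,7} → only 3 remains.
R5C6 = 7: row 5 has {1,2,3,4,5,6,8,9}; col 6 has {3,4,6,8}; box has {1,3,4,9} → only 7 remains.
R6C5 = 8: row 6 has {3,4}; col 5 has {1,2,5,6,9}; box has {1,3,4,7,9} → only 8 remains.
R7C4 = 7: row 7 has {1,3,6,8}; col 4 has {1,3,4,8,9}; box has {2,3,5,6,8,9} → only 7 remains.
R7C5 = 4: row 7 has {1,3,6,7,8}; col 5 has {1,2,5,6,8,9}; box has {2,3,5,6,7,8,9} → only 4 remains.
R7C8 = 5: row 7 has {1,3,4,6,7,8}; col 8 has {4,7,8,9}; box has {1,2,7,8,9} → only 5 remains.
R8C9 = 4: row 8 has {1,2,3,5,7,9}; col 9 has {1,2,3,5,6,7,8,9}; box has {1,2,5,7,8,9} → only 4 remains.
R9C1 = 6: row 9 has {2,4,5,7,8,9}; col 1 has {1,3,4}; box has {1,3,4,5,7} → only 6 remains.
R9C6 = 1: row 9 has {2,4,5,6,7,8,9}; col 6 has {3,4,6,7,8}; box has {2,3,4,5,6,7,8,9} → only 1 remains.
R9C7 = 3: row 9 has {1,2,4,5,6,7,8,9}; col 7 has {1,5}; box has {1,2,4,5,7,8,9} → only 3 remains.
R2C4 = 2: row 2 has {4,5}; col 4 has {1,3,4,7,8,9}; box has {1,4,6,8} → only 2 remains.
R3C4 = 5: row 3 has {1,6,7,8,9}; col 4 has {1,2,3,4,7,8,9}; box has {1,2,4,6,8} → only 5 remains.
R4C3 = 8: row 4 has {1,3,4,7,9}; col 3 has {1,5,6,7}; box has {2,3,4,6,7} → only 8 remains.
R6C3 = 9: row 6 has {3,4,8}; col 3 has {1,5,6,7,8}; box has {2,3,4,6,7,8} → only 9 remains.
R6C4 = 6: row 6 has {3,4,8,9}; col 4 has {1,2,3,4,5,7,8,9}; box has {1,3,4,7,8,9} → only 6 remains.
R7C3 = 2: row 7 has {1,3,4,5,6,7,8}; col 3 has {1,5,6,7,8,9}; box has {1,3,4,5,6,7} → only 2 remains.
R8C2 = 8: row 8 has {1,2,3,4,5,7,9}; col 2 has {2,3,4,7,9}; box has {1,2,3,4,5,6,7} → only 8 remains.
R8C7 = 6: row 8 has {1,2,3,4,5,7,8,9}; col 7 has {1,3,5}; box has {1,2,3,4,5,7,8,9} → only 6 remains.
R1C2 = 5: row 1 has {1,6}; col 2 has {2,3,4,7,8,9}; box has {1,9} → only 5 remains.
R1C6 = 9: row 1 has {1,5,6}; col 6 has {1,3,4,6,7,8}; box has {1,2,4,5,6,8} → only 9 remains.
R2C2 = 6: row 2 has {2,4,5}; col 2 has {2,3,4,5,7,8,9}; box has {1,5,9} → only 6 remains.
R2C3 = 3: row 2 has {2,4,5,6}; col 3 has {1,2,5,6,7,8,9}; box has {1,5,6,9} → only 3 remains.
R2C5 = 7: row 2 has {2,3,4,5,6}; col 5 has {1,2,4,5,6,8,9}; box has {1,2,4,5,6,8,9} → only 7 remains.
R2C8 = 1: row 2 has {2,3,4,5,6,7}; col 8 has {4,5,7,8,9}; box has {5,6,7} → only 1 remains.
R3C1 = 2: row 3 has {1,5,6,7,8,9}; col 1 has {1,3,4,6}; box has {1,3,5,6,9} → only 2 remains.
R3C7 = 4: row 3 has {1,2,5,6,7,8,9}; col 7 has {1,3,5,6}; box has {1,5,6,7} → only 4 remains.
R3C8 = 3: row 3 has {1,2,4,5,6,7,8,9}; col 8 has {1,4,5,7,8,9}; box has {1,4,5,6,7} → only 3 remains.
R4C7 = 2: row 4 has {1,3,4,7,8,9}; col 7 has {1,3,4,5,6}; box has {1,3,4,5,8,9} → only 2 remains.
R4C8 = 6: row 4 has {1,2,3,4,7,8,9}; col 8 has {1,3,4,5,7,8,9}; box has {1,2,3,4,5,8,9} → only 6 remains.
R6C1 = 5: row 6 has {3,4,6,8,9}; col 1 has {1,2,3,4,6}; box has {2,3,4,6,7,8,9} → only 5 remains.
R6C2 = 1: row 6 has {3,4,5,6,8,9}; col 2 has {2,3,4,5,6,7,8,9}; box has {2,3,4,5,6,7,8,9} → only 1 remains.
R6C6 = 2: row 6 has {1,3,4,5,6,8,9}; col 6 has {1,3,4,6,7,8,9}; box has {1,3,4,6,7,8,9} → only 2 remains.
R6C7 = 7: row 6 has {1,2,3,4,5,6,8,9}; col 7 has {1,2,3,4,5,6}; box has {1,2,3,4,5,6,8,9} → only 7 remains.
R7C1 = 9: row 7 has {1,2,3,4,5,6,7,8}; col 1 has {1,2,3,4,5,6}; box has {1,2,3,4,5,6,7,8} → only 9 remains.
R1C3 = 4: row 1 has {1,5,6,9}; col 3 has {1,2,3,5,6,7,8,9}; box has {1,2,3,5,6,9} → only 4 remains.
R1C5 = 3: row 1 has {1,4,5,6,9}; col 5 has {1,2,4,5,6,7,8,9}; box has {1,2,4,5,6,7,8,9} → only 3 remains.
R1C7 = 8: row 1 has {1,3,4,5,6,9}; col 7 has {1,2,3,4,5,6,7}; box has {1,3,4,5,6,7} → only 8 remains.
R1C8 = 2: row 1 has {1,3,4,5,6,8,9}; col 8 has {1,3,4,5,6,7,8,9}; box has {1,3,4,5,6,7,8} → only 2 remains.
R2C1 = 8: row 2 has {1,2,3,4,5,6,7}; col 1 has {1,2,3,4,5,6,9}; box has {1,2,3,4,5,6,9} → only 8 remains.
R2C7 = 9: row 2 has {1,2,3,4,5,6,7,8}; col 7 has {1,2,3,4,5,6,7,8}; box has {1,2,3,4,5,6,7,8} → only 9 remains.
R4C6 = 5: row 4 has {1,2,3,4,6,7,8,9}; col 6 has {1,2,3,4,6,7,8,9}; box has {1,2,3,4,6,7,8,9} → only 5 remains.
R1C1 = 7: row 1 has {1,2,3,4,5,6,8,9}; col 1 has {1,2,3,4,5,6,8,9}; box has {1,2,3,4,5,6,8,9} → only 7 remains.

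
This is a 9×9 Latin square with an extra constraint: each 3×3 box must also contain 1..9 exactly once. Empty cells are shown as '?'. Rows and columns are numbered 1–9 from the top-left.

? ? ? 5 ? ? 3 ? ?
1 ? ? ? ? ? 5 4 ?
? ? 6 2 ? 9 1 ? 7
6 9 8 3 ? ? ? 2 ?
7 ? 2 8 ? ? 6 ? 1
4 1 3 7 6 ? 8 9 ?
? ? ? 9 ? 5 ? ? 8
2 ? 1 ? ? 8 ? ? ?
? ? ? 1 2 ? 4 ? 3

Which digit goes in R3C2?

R2C4 = 6 (sole candidate).
R3C8 = 8 (sole candidate).
R4C7 = 7 (sole candidate).
R5C2 = 5 (sole candidate).
R5C6 = 4 (sole candidate).
R5C8 = 3 (sole candidate).
R6C6 = 2 (sole candidate).
R6C9 = 5 (sole candidate).
R7C1 = 3 (sole candidate).
R7C7 = 2 (sole candidate).
R8C4 = 4 (sole candidate).
R8C7 = 9 (sole candidate).
R8C9 = 6 (sole candidate).
R1C8 = 6 (sole candidate).
R3C1 = 5 (sole candidate).
R4C6 = 1 (sole candidate).
R4C9 = 4 (sole candidate).
R5C5 = 9 (sole candidate).
R7C5 = 7 (sole candidate).
R7C8 = 1 (sole candidate).
R8C2 = 7 (sole candidate).
R8C5 = 3 (sole candidate).
R8C8 = 5 (sole candidate).
R9C6 = 6 (sole candidate).
R9C8 = 7 (sole candidate).
R1C6 = 7 (sole candidate).
R2C5 = 8 (sole candidate).
R2C6 = 3 (sole candidate).
R3C5 = 4 (sole candidate).
R4C5 = 5 (sole candidate).
R7C3 = 4 (sole candidate).
R9C2 = 8 (sole candidate).
R1C3 = 9 (sole candidate).
R1C5 = 1 (sole candidate).
R1C9 = 2 (sole candidate).
R2C2 = 2 (sole candidate).
R2C3 = 7 (sole candidate).
R2C9 = 9 (sole candidate).
R3C2 = 3: row 3 has {1,2,4,5,6,7,8,9}; col 2 has {1,2,5,7,8,9}; box has {1,2,5,6,7,9} → only 3 remains.

3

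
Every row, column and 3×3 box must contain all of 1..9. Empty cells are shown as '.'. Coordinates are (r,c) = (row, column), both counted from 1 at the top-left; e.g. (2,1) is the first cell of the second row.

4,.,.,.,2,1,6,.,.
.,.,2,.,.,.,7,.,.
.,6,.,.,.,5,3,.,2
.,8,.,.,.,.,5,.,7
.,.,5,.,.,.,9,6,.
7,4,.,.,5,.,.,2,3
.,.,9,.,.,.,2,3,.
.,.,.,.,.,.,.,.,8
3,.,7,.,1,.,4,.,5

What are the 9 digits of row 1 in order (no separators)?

(1,9) = 9: row 1 has {1,2,4,6}; col 9 has {2,3,5,7,8}; box has {2,3,6,7} → only 9 remains.
(8,7) = 1 (sole candidate).
(9,2) = 2 (sole candidate).
(9,8) = 9 (sole candidate).
(6,7) = 8 (sole candidate).
(7,9) = 6 (sole candidate).
(8,2) = 5 (sole candidate).
(8,8) = 7 (sole candidate).
(7,2) = 1 (sole candidate).
(8,1) = 6 (sole candidate).
(8,3) = 4 (sole candidate).
(5,2) = 3 (sole candidate).
(7,1) = 8 (sole candidate).
(1,2) = 7: row 1 has {1,2,4,6,9}; col 2 has {1,2,3,4,5,6,8}; box has {2,4,6} → only 7 remains.
(2,2) = 9 (sole candidate).
(3,1) = 1 (sole candidate).
(3,3) = 8 (sole candidate).
(3,8) = 4 (sole candidate).
(4,8) = 1 (sole candidate).
(5,1) = 2 (sole candidate).
(5,9) = 4 (sole candidate).
(1,3) = 3: row 1 has {1,2,4,6,7,9}; col 3 has {2,4,5,7,8,9}; box has {1,2,4,6,7,8,9} → only 3 remains.
(1,4) = 8: row 1 has {1,2,3,4,6,7,9}; col 4 has {}; box has {1,2,5} → only 8 remains.
(1,8) = 5: row 1 has {1,2,3,4,6,7,8,9}; col 8 has {1,2,3,4,6,7,9}; box has {2,3,4,6,7,9} → only 5 remains.

473821659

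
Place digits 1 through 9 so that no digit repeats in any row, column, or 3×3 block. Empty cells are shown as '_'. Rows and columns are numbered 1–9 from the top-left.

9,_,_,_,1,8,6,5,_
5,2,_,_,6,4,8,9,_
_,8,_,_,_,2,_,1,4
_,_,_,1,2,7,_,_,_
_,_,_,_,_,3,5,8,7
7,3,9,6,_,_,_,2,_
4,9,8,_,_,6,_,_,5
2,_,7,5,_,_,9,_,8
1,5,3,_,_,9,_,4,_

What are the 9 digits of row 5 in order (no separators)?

612493587

r1c3 = 4: row 1 has {1,5,6,8,9}; col 3 has {3,7,8,9}; box has {2,5,8,9} → only 4 remains.
r2c3 = 1: row 2 has {2,4,5,6,8,9}; col 3 has {3,4,7,8,9}; box has {2,4,5,8,9} → only 1 remains.
r2c9 = 3: row 2 has {1,2,4,5,6,8,9}; col 9 has {4,5,7,8}; box has {1,4,5,6,8,9} → only 3 remains.
r3c3 = 6: row 3 has {1,2,4,8}; col 3 has {1,3,4,7,8,9}; box has {1,2,4,5,8,9} → only 6 remains.
r3c7 = 7: row 3 has {1,2,4,6,8}; col 7 has {5,6,8,9}; box has {1,3,4,5,6,8,9} → only 7 remains.
r4c3 = 5: row 4 has {1,2,7}; col 3 has {1,3,4,6,7,8,9}; box has {3,7,9} → only 5 remains.
r5c1 = 6: row 5 has {3,5,7,8}; col 1 has {1,2,4,5,7,9}; box has {3,5,7,9} → only 6 remains.
r5c3 = 2: row 5 has {3,5,6,7,8}; col 3 has {1,3,4,5,6,7,8,9}; box has {3,5,6,7,9} → only 2 remains.
r6c6 = 5: row 6 has {2,3,6,7,9}; col 6 has {2,3,4,6,7,8,9}; box has {1,2,3,6,7} → only 5 remains.
r6c9 = 1: row 6 has {2,3,5,6,7,9}; col 9 has {3,4,5,7,8}; box has {2,5,7,8} → only 1 remains.
r8c2 = 6: row 8 has {2,5,7,8,9}; col 2 has {2,3,5,8,9}; box has {1,2,3,4,5,7,8,9} → only 6 remains.
r8c6 = 1: row 8 has {2,5,6,7,8,9}; col 6 has {2,3,4,5,6,7,8,9}; box has {5,6,9} → only 1 remains.
r8c8 = 3: row 8 has {1,2,5,6,7,8,9}; col 8 has {1,2,4,5,8,9}; box has {4,5,8,9} → only 3 remains.
r9c7 = 2: row 9 has {1,3,4,5,9}; col 7 has {5,6,7,8,9}; box has {3,4,5,8,9} → only 2 remains.
r9c9 = 6: row 9 has {1,2,3,4,5,9}; col 9 has {1,3,4,5,7,8}; box has {2,3,4,5,8,9} → only 6 remains.
r1c2 = 7: row 1 has {1,4,5,6,8,9}; col 2 has {2,3,5,6,8,9}; box has {1,2,4,5,6,8,9} → only 7 remains.
r1c4 = 3: row 1 has {1,4,5,6,7,8,9}; col 4 has {1,5,6}; box has {1,2,4,6,8} → only 3 remains.
r1c9 = 2: row 1 has {1,3,4,5,6,7,8,9}; col 9 has {1,3,4,5,6,7,8}; box has {1,3,4,5,6,7,8,9} → only 2 remains.
r2c4 = 7: row 2 has {1,2,3,4,5,6,8,9}; col 4 has {1,3,5,6}; box has {1,2,3,4,6,8} → only 7 remains.
r3c1 = 3: row 3 has {1,2,4,6,7,8}; col 1 has {1,2,4,5,6,7,9}; box has {1,2,4,5,6,7,8,9} → only 3 remains.
r3c4 = 9: row 3 has {1,2,3,4,6,7,8}; col 4 has {1,3,5,6,7}; box has {1,2,3,4,6,7,8} → only 9 remains.
r3c5 = 5: row 3 has {1,2,3,4,6,7,8,9}; col 5 has {1,2,6}; box has {1,2,3,4,6,7,8,9} → only 5 remains.
r4c1 = 8: row 4 has {1,2,5,7}; col 1 has {1,2,3,4,5,6,7,9}; box has {2,3,5,6,7,9} → only 8 remains.
r4c2 = 4: row 4 has {1,2,5,7,8}; col 2 has {2,3,5,6,7,8,9}; box has {2,3,5,6,7,8,9} → only 4 remains.
r4c7 = 3: row 4 has {1,2,4,5,7,8}; col 7 has {2,5,6,7,8,9}; box has {1,2,5,7,8} → only 3 remains.
r4c8 = 6: row 4 has {1,2,3,4,5,7,8}; col 8 has {1,2,3,4,5,8,9}; box has {1,2,3,5,7,8} → only 6 remains.
r4c9 = 9: row 4 has {1,2,3,4,5,6,7,8}; col 9 has {1,2,3,4,5,6,7,8}; box has {1,2,3,5,6,7,8} → only 9 remains.
r5c2 = 1: row 5 has {2,3,5,6,7,8}; col 2 has {2,3,4,5,6,7,8,9}; box has {2,3,4,5,6,7,8,9} → only 1 remains.
r5c4 = 4: row 5 has {1,2,3,5,6,7,8}; col 4 has {1,3,5,6,7,9}; box has {1,2,3,5,6,7} → only 4 remains.
r5c5 = 9: row 5 has {1,2,3,4,5,6,7,8}; col 5 has {1,2,5,6}; box has {1,2,3,4,5,6,7} → only 9 remains.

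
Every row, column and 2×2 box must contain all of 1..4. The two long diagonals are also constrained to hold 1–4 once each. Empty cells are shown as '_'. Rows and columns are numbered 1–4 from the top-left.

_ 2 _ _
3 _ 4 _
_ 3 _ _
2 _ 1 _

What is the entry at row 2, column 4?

row 1, column 3 = 3: row 1 has {2}; col 3 has {1,4}; box has {4} → only 3 remains.
row 1, column 4 = 1: row 1 has {2,3}; col 4 has {}; box has {3,4}; anti-diagonal has {2,3,4} → only 1 remains.
row 2, column 2 = 1: row 2 has {3,4}; col 2 has {2,3}; box has {2,3}; main diagonal has {} → only 1 remains.
row 2, column 4 = 2: row 2 has {1,3,4}; col 4 has {1}; box has {1,3,4} → only 2 remains.

2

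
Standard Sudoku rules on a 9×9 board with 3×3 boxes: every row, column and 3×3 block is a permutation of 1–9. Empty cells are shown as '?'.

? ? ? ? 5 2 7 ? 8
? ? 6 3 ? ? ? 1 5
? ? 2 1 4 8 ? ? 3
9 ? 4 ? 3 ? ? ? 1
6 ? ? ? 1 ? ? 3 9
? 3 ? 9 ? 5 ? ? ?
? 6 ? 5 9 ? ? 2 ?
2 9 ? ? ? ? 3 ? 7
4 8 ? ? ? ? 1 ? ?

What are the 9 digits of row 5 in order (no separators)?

627814539

row 1, column 4 = 6: row 1 has {2,5,7,8}; col 4 has {1,3,5,9}; box has {1,2,3,4,5,8} → only 6 remains.
row 2, column 5 = 7: row 2 has {1,3,5,6}; col 5 has {1,3,4,5,9}; box has {1,2,3,4,5,6,8} → only 7 remains.
row 2, column 6 = 9: row 2 has {1,3,5,6,7}; col 6 has {2,5,8}; box has {1,2,3,4,5,6,7,8} → only 9 remains.
row 7, column 9 = 4: row 7 has {2,5,6,9}; col 9 has {1,3,5,7,8,9}; box has {1,2,3,7} → only 4 remains.
row 9, column 9 = 6: row 9 has {1,4,8}; col 9 has {1,3,4,5,7,8,9}; box has {1,2,3,4,7} → only 6 remains.
row 2, column 1 = 8: row 2 has {1,3,5,6,7,9}; col 1 has {2,4,6,9}; box has {2,6} → only 8 remains.
row 2, column 2 = 4: row 2 has {1,3,5,6,7,8,9}; col 2 has {3,6,8,9}; box has {2,6,8} → only 4 remains.
row 2, column 7 = 2: row 2 has {1,3,4,5,6,7,8,9}; col 7 has {1,3,7}; box has {1,3,5,7,8} → only 2 remains.
row 6, column 9 = 2: row 6 has {3,5,9}; col 9 has {1,3,4,5,6,7,8,9}; box has {1,3,9} → only 2 remains.
row 7, column 7 = 8: row 7 has {2,4,5,6,9}; col 7 has {1,2,3,7}; box has {1,2,3,4,6,7} → only 8 remains.
row 8, column 8 = 5: row 8 has {2,3,7,9}; col 8 has {1,2,3}; box has {1,2,3,4,6,7,8} → only 5 remains.
row 9, column 5 = 2: row 9 has {1,4,6,8}; col 5 has {1,3,4,5,7,9}; box has {5,9} → only 2 remains.
row 9, column 8 = 9: row 9 has {1,2,4,6,8}; col 8 has {1,2,3,5}; box has {1,2,3,4,5,6,7,8} → only 9 remains.
row 1, column 2 = 1: row 1 has {2,5,6,7,8}; col 2 has {3,4,6,8,9}; box has {2,4,6,8} → only 1 remains.
row 1, column 8 = 4: row 1 has {1,2,5,6,7,8}; col 8 has {1,2,3,5,9}; box has {1,2,3,5,7,8} → only 4 remains.
row 3, column 8 = 6: row 3 has {1,2,3,4,8}; col 8 has {1,2,3,4,5,9}; box has {1,2,3,4,5,7,8} → only 6 remains.
row 8, column 3 = 1: row 8 has {2,3,5,7,9}; col 3 has {2,4,6}; box has {2,4,6,8,9} → only 1 remains.
row 9, column 4 = 7: row 9 has {1,2,4,6,8,9}; col 4 has {1,3,5,6,9}; box has {2,5,9} → only 7 remains.
row 9, column 6 = 3: row 9 has {1,2,4,6,7,8,9}; col 6 has {2,5,8,9}; box has {2,5,7,9} → only 3 remains.
row 1, column 1 = 3: row 1 has {1,2,4,5,6,7,8}; col 1 has {2,4,6,8,9}; box has {1,2,4,6,8} → only 3 remains.
row 1, column 3 = 9: row 1 has {1,2,3,4,5,6,7,8}; col 3 has {1,2,4,6}; box has {1,2,3,4,6,8} → only 9 remains.
row 3, column 7 = 9: row 3 has {1,2,3,4,6,8}; col 7 has {1,2,3,7,8}; box has {1,2,3,4,5,6,7,8} → only 9 remains.
row 7, column 1 = 7: row 7 has {2,4,5,6,8,9}; col 1 has {2,3,4,6,8,9}; box has {1,2,4,6,8,9} → only 7 remains.
row 7, column 3 = 3: row 7 has {2,4,5,6,7,8,9}; col 3 has {1,2,4,6,9}; box has {1,2,4,6,7,8,9} → only 3 remains.
row 7, column 6 = 1: row 7 has {2,3,4,5,6,7,8,9}; col 6 has {2,3,5,8,9}; box has {2,3,5,7,9} → only 1 remains.
row 9, column 3 = 5: row 9 has {1,2,3,4,6,7,8,9}; col 3 has {1,2,3,4,6,9}; box has {1,2,3,4,6,7,8,9} → only 5 remains.
row 3, column 1 = 5: row 3 has {1,2,3,4,6,8,9}; col 1 has {2,3,4,6,7,8,9}; box has {1,2,3,4,6,8,9} → only 5 remains.
row 3, column 2 = 7: row 3 has {1,2,3,4,5,6,8,9}; col 2 has {1,3,4,6,8,9}; box has {1,2,3,4,5,6,8,9} → only 7 remains.
row 6, column 1 = 1: row 6 has {2,3,5,9}; col 1 has {2,3,4,5,6,7,8,9}; box has {3,4,6,9} → only 1 remains.
row 6, column 7 = 4: in row 6, 4 can only go here (every other open cell in that row sees a 4).
row 5, column 7 = 5: row 5 has {1,3,6,9}; col 7 has {1,2,3,4,7,8,9}; box has {1,2,3,4,9} → only 5 remains.
row 4, column 7 = 6: row 4 has {1,3,4,9}; col 7 has {1,2,3,4,5,7,8,9}; box has {1,2,3,4,5,9} → only 6 remains.
row 5, column 2 = 2: row 5 has {1,3,5,6,9}; col 2 has {1,3,4,6,7,8,9}; box has {1,3,4,6,9} → only 2 remains.
row 4, column 2 = 5: row 4 has {1,3,4,6,9}; col 2 has {1,2,3,4,6,7,8,9}; box has {1,2,3,4,6,9} → only 5 remains.
row 4, column 6 = 7: row 4 has {1,3,4,5,6,9}; col 6 has {1,2,3,5,8,9}; box has {1,3,5,9} → only 7 remains.
row 4, column 8 = 8: row 4 has {1,3,4,5,6,7,9}; col 8 has {1,2,3,4,5,6,9}; box has {1,2,3,4,5,6,9} → only 8 remains.
row 5, column 6 = 4: row 5 has {1,2,3,5,6,9}; col 6 has {1,2,3,5,7,8,9}; box has {1,3,5,7,9} → only 4 remains.
row 6, column 8 = 7: row 6 has {1,2,3,4,5,9}; col 8 has {1,2,3,4,5,6,8,9}; box has {1,2,3,4,5,6,8,9} → only 7 remains.
row 8, column 6 = 6: row 8 has {1,2,3,5,7,9}; col 6 has {1,2,3,4,5,7,8,9}; box has {1,2,3,5,7,9} → only 6 remains.
row 4, column 4 = 2: row 4 has {1,3,4,5,6,7,8,9}; col 4 has {1,3,5,6,7,9}; box has {1,3,4,5,7,9} → only 2 remains.
row 5, column 4 = 8: row 5 has {1,2,3,4,5,6,9}; col 4 has {1,2,3,5,6,7,9}; box has {1,2,3,4,5,7,9} → only 8 remains.
row 6, column 3 = 8: row 6 has {1,2,3,4,5,7,9}; col 3 has {1,2,3,4,5,6,9}; box has {1,2,3,4,5,6,9} → only 8 remains.
row 6, column 5 = 6: row 6 has {1,2,3,4,5,7,8,9}; col 5 has {1,2,3,4,5,7,9}; box has {1,2,3,4,5,7,8,9} → only 6 remains.
row 8, column 4 = 4: row 8 has {1,2,3,5,6,7,9}; col 4 has {1,2,3,5,6,7,8,9}; box has {1,2,3,5,6,7,9} → only 4 remains.
row 8, column 5 = 8: row 8 has {1,2,3,4,5,6,7,9}; col 5 has {1,2,3,4,5,6,7,9}; box has {1,2,3,4,5,6,7,9} → only 8 remains.
row 5, column 3 = 7: row 5 has {1,2,3,4,5,6,8,9}; col 3 has {1,2,3,4,5,6,8,9}; box has {1,2,3,4,5,6,8,9} → only 7 remains.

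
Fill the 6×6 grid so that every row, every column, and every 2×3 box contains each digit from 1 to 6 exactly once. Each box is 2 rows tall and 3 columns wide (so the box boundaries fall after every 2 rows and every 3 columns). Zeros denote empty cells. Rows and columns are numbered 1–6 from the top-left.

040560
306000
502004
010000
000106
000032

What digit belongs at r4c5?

r1c3 = 1 (sole candidate).
r1c6 = 3 (sole candidate).
r2c6 = 1 (sole candidate).
r3c5 = 1 (sole candidate).
r4c6 = 5 (sole candidate).
r6c4 = 4 (sole candidate).
r1c1 = 2 (sole candidate).
r2c2 = 5 (sole candidate).
r2c4 = 2 (sole candidate).
r2c5 = 4 (sole candidate).
r4c5 = 2: row 4 has {1,5}; col 5 has {1,3,4,6}; box has {1,4,5} → only 2 remains.

2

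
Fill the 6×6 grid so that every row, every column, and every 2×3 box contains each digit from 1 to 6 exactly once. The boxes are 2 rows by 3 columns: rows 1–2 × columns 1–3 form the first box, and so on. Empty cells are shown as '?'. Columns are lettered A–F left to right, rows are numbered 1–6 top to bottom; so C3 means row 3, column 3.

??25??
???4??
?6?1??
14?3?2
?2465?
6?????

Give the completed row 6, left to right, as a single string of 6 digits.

651234

E3 = 4: row 3 has {1,6}; col 5 has {5}; box has {1,2,3} → only 4 remains.
F3 = 5: row 3 has {1,4,6}; col 6 has {2}; box has {1,2,3,4} → only 5 remains.
C4 = 5: row 4 has {1,2,3,4}; col 3 has {2,4}; box has {1,4,6} → only 5 remains.
E4 = 6: row 4 has {1,2,3,4,5}; col 5 has {4,5}; box has {1,2,3,4,5} → only 6 remains.
A5 = 3: row 5 has {2,4,5,6}; col 1 has {1,6}; box has {2,4,6} → only 3 remains.
F5 = 1: row 5 has {2,3,4,5,6}; col 6 has {2,5}; box has {5,6} → only 1 remains.
C6 = 1: row 6 has {6}; col 3 has {2,4,5}; box has {2,3,4,6} → only 1 remains.
D6 = 2: row 6 has {1,6}; col 4 has {1,3,4,5,6}; box has {1,5,6} → only 2 remains.
E6 = 3: row 6 has {1,2,6}; col 5 has {4,5,6}; box has {1,2,5,6} → only 3 remains.
F6 = 4: row 6 has {1,2,3,6}; col 6 has {1,2,5}; box has {1,2,3,5,6} → only 4 remains.
A1 = 4: row 1 has {2,5}; col 1 has {1,3,6}; box has {2} → only 4 remains.
E1 = 1: row 1 has {2,4,5}; col 5 has {3,4,5,6}; box has {4,5} → only 1 remains.
A2 = 5: row 2 has {4}; col 1 has {1,3,4,6}; box has {2,4} → only 5 remains.
E2 = 2: row 2 has {4,5}; col 5 has {1,3,4,5,6}; box has {1,4,5} → only 2 remains.
A3 = 2: row 3 has {1,4,5,6}; col 1 has {1,3,4,5,6}; box has {1,4,5,6} → only 2 remains.
C3 = 3: row 3 has {1,2,4,5,6}; col 3 has {1,2,4,5}; box has {1,2,4,5,6} → only 3 remains.
B6 = 5: row 6 has {1,2,3,4,6}; col 2 has {2,4,6}; box has {1,2,3,4,6} → only 5 remains.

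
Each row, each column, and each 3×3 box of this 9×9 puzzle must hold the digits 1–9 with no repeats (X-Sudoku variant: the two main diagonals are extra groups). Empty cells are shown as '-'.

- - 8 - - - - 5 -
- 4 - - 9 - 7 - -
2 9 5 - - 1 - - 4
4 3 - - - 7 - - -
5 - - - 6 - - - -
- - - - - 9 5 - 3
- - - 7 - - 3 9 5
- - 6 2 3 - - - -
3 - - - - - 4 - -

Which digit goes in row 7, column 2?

row 3, column 7 = 8 (sole candidate).
row 8, column 7 = 1 (sole candidate).
row 3, column 5 = 7 (sole candidate).
row 8, column 2 = 5 (sole candidate).
row 4, column 5 = 5 (hidden single in row 4).
row 7, column 6 = 6 (hidden single in row 7).
row 8, column 1 = 9 (hidden single in row 8).
row 8, column 6 = 4 (hidden single in row 8).
row 7, column 3 = 4 (hidden single in row 7).
row 6, column 4 = 1 (sole candidate).
row 2, column 8 = 2 (sole candidate).
row 4, column 4 = 8 (sole candidate).
row 8, column 8 = 7 (sole candidate).
row 8, column 9 = 8 (sole candidate).
row 9, column 8 = 6 (sole candidate).
row 9, column 9 = 2 (sole candidate).
row 1, column 1 = 1 (sole candidate).
row 1, column 9 = 9 (sole candidate).
row 2, column 1 = 6 (sole candidate).
row 2, column 3 = 3 (sole candidate).
row 2, column 4 = 5 (sole candidate).
row 2, column 6 = 8 (sole candidate).
row 2, column 9 = 1 (sole candidate).
row 3, column 8 = 3 (sole candidate).
row 4, column 8 = 1 (sole candidate).
row 4, column 9 = 6 (sole candidate).
row 5, column 9 = 7 (sole candidate).
row 7, column 1 = 8 (sole candidate).
row 7, column 5 = 1 (sole candidate).
row 9, column 4 = 9 (sole candidate).
row 9, column 5 = 8 (sole candidate).
row 9, column 6 = 5 (sole candidate).
row 1, column 2 = 7 (sole candidate).
row 1, column 7 = 6 (sole candidate).
row 3, column 4 = 6 (sole candidate).
row 6, column 1 = 7 (sole candidate).
row 6, column 3 = 2 (sole candidate).
row 6, column 5 = 4 (sole candidate).
row 6, column 8 = 8 (sole candidate).
row 7, column 2 = 2: row 7 has {1,3,4,5,6,7,8,9}; col 2 has {3,4,5,7,9}; box has {3,4,5,6,8,9} → only 2 remains.

2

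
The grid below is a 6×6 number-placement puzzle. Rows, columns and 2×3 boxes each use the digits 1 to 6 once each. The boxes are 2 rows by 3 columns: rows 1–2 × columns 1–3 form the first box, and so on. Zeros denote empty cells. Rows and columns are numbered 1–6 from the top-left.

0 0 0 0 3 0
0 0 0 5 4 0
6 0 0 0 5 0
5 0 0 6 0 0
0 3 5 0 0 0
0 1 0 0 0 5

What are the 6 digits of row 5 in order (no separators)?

235164

r1c2 = 5 (hidden single in row 1).
r6c4 = 3 (hidden single in row 6).
r2c1 = 3 (hidden single in column 1).
r1c1 = 1 (hidden single in column 1).
r1c4 = 2 (sole candidate).
r1c6 = 6 (sole candidate).
r2c6 = 1 (sole candidate).
r1c3 = 4 (sole candidate).
r5c5 = 6: in row 5, 6 can only go here (every other open cell in that row sees a 6).
r6c5 = 2 (sole candidate).
r4c5 = 1 (sole candidate).
r5c6 = 4: row 5 has {3,5,6}; col 6 has {1,5,6}; box has {2,3,5,6} → only 4 remains.
r6c1 = 4 (sole candidate).
r6c3 = 6 (sole candidate).
r2c3 = 2 (sole candidate).
r3c4 = 4 (sole candidate).
r4c3 = 3 (sole candidate).
r4c6 = 2 (sole candidate).
r5c1 = 2: row 5 has {3,4,5,6}; col 1 has {1,3,4,5,6}; box has {1,3,4,5,6} → only 2 remains.
r5c4 = 1: row 5 has {2,3,4,5,6}; col 4 has {2,3,4,5,6}; box has {2,3,4,5,6} → only 1 remains.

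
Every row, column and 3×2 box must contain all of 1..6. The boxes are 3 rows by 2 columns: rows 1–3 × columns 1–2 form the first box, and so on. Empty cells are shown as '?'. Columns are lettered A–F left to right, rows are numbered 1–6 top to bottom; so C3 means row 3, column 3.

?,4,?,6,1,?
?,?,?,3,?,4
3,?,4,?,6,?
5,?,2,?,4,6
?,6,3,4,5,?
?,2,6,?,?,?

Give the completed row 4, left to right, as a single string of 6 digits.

532146

A1 = 2: row 1 has {1,4,6}; col 1 has {3,5}; box has {3,4} → only 2 remains.
C1 = 5: row 1 has {1,2,4,6}; col 3 has {2,3,4,6}; box has {3,4,6} → only 5 remains.
F1 = 3: row 1 has {1,2,4,5,6}; col 6 has {4,6}; box has {1,4,6} → only 3 remains.
C2 = 1: row 2 has {3,4}; col 3 has {2,3,4,5,6}; box has {3,4,5,6} → only 1 remains.
E2 = 2: row 2 has {1,3,4}; col 5 has {1,4,5,6}; box has {1,3,4,6} → only 2 remains.
D3 = 2: row 3 has {3,4,6}; col 4 has {3,4,6}; box has {1,3,4,5,6} → only 2 remains.
F3 = 5: row 3 has {2,3,4,6}; col 6 has {3,4,6}; box has {1,2,3,4,6} → only 5 remains.
D4 = 1: row 4 has {2,4,5,6}; col 4 has {2,3,4,6}; box has {2,3,4,6} → only 1 remains.
A5 = 1: row 5 has {3,4,5,6}; col 1 has {2,3,5}; box has {2,5,6} → only 1 remains.
F5 = 2: row 5 has {1,3,4,5,6}; col 6 has {3,4,5,6}; box has {4,5,6} → only 2 remains.
A6 = 4: row 6 has {2,6}; col 1 has {1,2,3,5}; box has {1,2,5,6} → only 4 remains.
D6 = 5: row 6 has {2,4,6}; col 4 has {1,2,3,4,6}; box has {1,2,3,4,6} → only 5 remains.
E6 = 3: row 6 has {2,4,5,6}; col 5 has {1,2,4,5,6}; box has {2,4,5,6} → only 3 remains.
F6 = 1: row 6 has {2,3,4,5,6}; col 6 has {2,3,4,5,6}; box has {2,3,4,5,6} → only 1 remains.
A2 = 6: row 2 has {1,2,3,4}; col 1 has {1,2,3,4,5}; box has {2,3,4} → only 6 remains.
B2 = 5: row 2 has {1,2,3,4,6}; col 2 has {2,4,6}; box has {2,3,4,6} → only 5 remains.
B3 = 1: row 3 has {2,3,4,5,6}; col 2 has {2,4,5,6}; box has {2,3,4,5,6} → only 1 remains.
B4 = 3: row 4 has {1,2,4,5,6}; col 2 has {1,2,4,5,6}; box has {1,2,4,5,6} → only 3 remains.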